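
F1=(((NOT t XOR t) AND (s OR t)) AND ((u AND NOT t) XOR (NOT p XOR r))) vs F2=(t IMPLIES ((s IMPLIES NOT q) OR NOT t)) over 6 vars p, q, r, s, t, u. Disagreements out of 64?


F1 = (((NOT t XOR t) AND (s OR t)) AND ((u AND NOT t) XOR (NOT p XOR r)))
F2 = (t IMPLIES ((s IMPLIES NOT q) OR NOT t))
Evaluate both on each of 64 rows (bits = p,q,r,s,t,u):
  row 0 [000000]: F1=0 F2=1 (differ) -> 1
  row 1 [000001]: F1=0 F2=1 (differ) -> 1
  row 2 [000010]: F1=1 F2=1 -> 0
  row 3 [000011]: F1=1 F2=1 -> 0
  row 4 [000100]: F1=1 F2=1 -> 0
  (every remaining row is evaluated the same way; all 64 results are listed next)
Full result column, 8 rows per line (p,q,r fixed per line; s,t,u runs 000..111 left to right):
  rows 0-7 [p,q,r=000]: 11000100  (ones: 3)
  rows 8-15 [p,q,r=001]: 11111011  (ones: 7)
  rows 16-23 [p,q,r=010]: 11000111  (ones: 5)
  rows 24-31 [p,q,r=011]: 11111000  (ones: 5)
  rows 32-39 [p,q,r=100]: 11111011  (ones: 7)
  rows 40-47 [p,q,r=101]: 11000100  (ones: 3)
  rows 48-55 [p,q,r=110]: 11111000  (ones: 5)
  rows 56-63 [p,q,r=111]: 11000111  (ones: 5)
Disagreements = 3+7+5+5+7+3+5+5 = 40

40


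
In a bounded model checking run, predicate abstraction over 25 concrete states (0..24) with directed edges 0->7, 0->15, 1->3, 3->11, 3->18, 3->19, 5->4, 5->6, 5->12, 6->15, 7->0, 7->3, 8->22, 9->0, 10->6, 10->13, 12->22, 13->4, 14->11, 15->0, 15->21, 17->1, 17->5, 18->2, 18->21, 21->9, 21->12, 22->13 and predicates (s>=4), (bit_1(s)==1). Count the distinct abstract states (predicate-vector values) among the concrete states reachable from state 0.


BFS from 0:
Concrete reachable: {0, 2, 3, 4, 7, 9, 11, 12, 13, 15, 18, 19, 21, 22}
Abstract via predicates (s>=4), (bit_1(s)==1):
  (0,0) <- {0}
  (0,1) <- {2, 3}
  (1,0) <- {4, 9, 12, 13, 21}
  (1,1) <- {7, 11, 15, 18, 19, 22}
Distinct abstract states = 4

4


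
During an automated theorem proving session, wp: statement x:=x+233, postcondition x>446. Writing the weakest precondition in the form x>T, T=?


Formula: wp(x:=E, P) = P[E/x] (substitute E for x in postcondition)
Step 1: Postcondition: x>446
Step 2: Substitute x+233 for x: x+233>446
Step 3: Solve for x: x > 446-233 = 213

213


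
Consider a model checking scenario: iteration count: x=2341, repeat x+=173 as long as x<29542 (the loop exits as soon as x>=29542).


Step 1: x goes from 2341 toward 29542 by 173; the body runs while x<29542, so iterations = ceil((bound-start)/step)
Step 2: Distance=27201
Step 3: ceil(27201/173)=158

158


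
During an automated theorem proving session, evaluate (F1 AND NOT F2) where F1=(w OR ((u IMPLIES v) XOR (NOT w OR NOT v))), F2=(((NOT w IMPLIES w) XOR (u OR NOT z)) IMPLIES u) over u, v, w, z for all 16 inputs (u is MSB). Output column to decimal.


F1 = (w OR ((u IMPLIES v) XOR (NOT w OR NOT v)))
F2 = (((NOT w IMPLIES w) XOR (u OR NOT z)) IMPLIES u)
Counterexample to F1=>F2 is where F1=1 and F2=0.
Evaluate each row (bits = u,v,w,z, MSB first):
  row 0 [0000]: F1=0 F2=0 -> F1&~F2 -> 0
  row 1 [0001]: F1=0 F2=1 -> F1&~F2 -> 0
  row 2 [0010]: F1=1 F2=1 -> F1&~F2 -> 0
  row 3 [0011]: F1=1 F2=0 -> F1&~F2 -> 1
  row 4 [0100]: F1=0 F2=0 -> F1&~F2 -> 0
  row 5 [0101]: F1=0 F2=1 -> F1&~F2 -> 0
  row 6 [0110]: F1=1 F2=1 -> F1&~F2 -> 0
  row 7 [0111]: F1=1 F2=0 -> F1&~F2 -> 1
  row 8 [1000]: F1=1 F2=1 -> F1&~F2 -> 0
  row 9 [1001]: F1=1 F2=1 -> F1&~F2 -> 0
  row 10 [1010]: F1=1 F2=1 -> F1&~F2 -> 0
  row 11 [1011]: F1=1 F2=1 -> F1&~F2 -> 0
  row 12 [1100]: F1=0 F2=1 -> F1&~F2 -> 0
  row 13 [1101]: F1=0 F2=1 -> F1&~F2 -> 0
  row 14 [1110]: F1=1 F2=1 -> F1&~F2 -> 0
  row 15 [1111]: F1=1 F2=1 -> F1&~F2 -> 0
Full result column, 4 rows per line (u,v fixed per line; w,z runs 00..11 left to right):
  rows 0-3 [u,v=00]: 0001  = hex 1
  rows 4-7 [u,v=01]: 0001  = hex 1
  rows 8-11 [u,v=10]: 0000  = hex 0
  rows 12-15 [u,v=11]: 0000  = hex 0
Counterexample vector (row 0 .. row 15) = 0001000100000000
Output column grouped in 4s = 0001 0001 0000 0000 = 0x1100
Convert to decimal digit by digit (value = value*16 + digit):
  1 -> 1
  1*16 + 1 = 17
  17*16 + 0 = 272
  272*16 + 0 = 4352
Decimal = 4352

4352


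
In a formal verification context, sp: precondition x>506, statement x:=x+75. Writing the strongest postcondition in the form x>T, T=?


Formula: sp(P, x:=E) = exists old_x. (x = E[old_x/x]) AND P[old_x/x] (old_x is the value of x before the assignment; eliminate old_x by solving x = E[old_x/x] for old_x)
Step 1: Precondition P: x>506, i.e. old_x > 506
Step 2: Assignment gives x = old_x + 75, so old_x = x - 75
Step 3: Substitute into P: x - 75 > 506
Step 4: Simplify: x > 506+75 = 581

581


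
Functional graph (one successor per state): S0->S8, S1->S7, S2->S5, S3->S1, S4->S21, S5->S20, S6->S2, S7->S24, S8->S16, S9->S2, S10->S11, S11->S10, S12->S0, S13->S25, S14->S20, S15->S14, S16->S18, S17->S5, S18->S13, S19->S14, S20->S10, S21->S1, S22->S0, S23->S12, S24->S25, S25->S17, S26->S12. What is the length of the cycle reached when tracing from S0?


Trace from S0 until a state repeats:
  S0 -> S8 -> S16 -> S18 -> S13 -> S25 -> S17 -> S5 -> S20 -> S10 -> S11 -> S10
S10 first seen at step 9, revisited at step 11.
Cycle length = 11 - 9 = 2

2


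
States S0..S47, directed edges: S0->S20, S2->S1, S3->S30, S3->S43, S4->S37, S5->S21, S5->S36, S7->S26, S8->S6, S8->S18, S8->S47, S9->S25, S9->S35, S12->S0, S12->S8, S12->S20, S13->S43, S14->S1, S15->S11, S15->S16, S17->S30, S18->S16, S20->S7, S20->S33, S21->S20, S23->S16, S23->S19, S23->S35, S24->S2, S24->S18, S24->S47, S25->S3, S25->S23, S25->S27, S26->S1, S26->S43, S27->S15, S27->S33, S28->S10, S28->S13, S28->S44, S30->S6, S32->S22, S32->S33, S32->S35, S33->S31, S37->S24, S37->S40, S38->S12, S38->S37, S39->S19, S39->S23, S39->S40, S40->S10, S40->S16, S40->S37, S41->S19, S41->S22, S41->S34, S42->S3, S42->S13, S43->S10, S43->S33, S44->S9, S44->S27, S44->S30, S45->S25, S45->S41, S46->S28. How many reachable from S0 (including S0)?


BFS from S0:
  layer 0: {S0}
  layer 1: {S20}
  layer 2: {S7, S33}
  layer 3: {S26, S31}
  layer 4: {S1, S43}
  layer 5: {S10}
Reachable set: {S0, S1, S7, S10, S20, S26, S31, S33, S43}
Count = 9

9


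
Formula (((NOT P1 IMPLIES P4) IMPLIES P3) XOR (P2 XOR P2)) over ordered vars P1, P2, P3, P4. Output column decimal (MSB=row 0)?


Formula: (((NOT P1 IMPLIES P4) IMPLIES P3) XOR (P2 XOR P2)) over P1, P2, P3, P4 (16 rows)
Evaluate each row (bits = P1,P2,P3,P4, MSB first):
  row 0 [0000]: (((NOT 0 IMPLIES 0) IMPLIES 0) XOR (0 XOR 0)) -> 1
  row 1 [0001]: (((NOT 0 IMPLIES 1) IMPLIES 0) XOR (0 XOR 0)) -> 0
  row 2 [0010]: (((NOT 0 IMPLIES 0) IMPLIES 1) XOR (0 XOR 0)) -> 1
  row 3 [0011]: (((NOT 0 IMPLIES 1) IMPLIES 1) XOR (0 XOR 0)) -> 1
  row 4 [0100]: (((NOT 0 IMPLIES 0) IMPLIES 0) XOR (1 XOR 1)) -> 1
  row 5 [0101]: (((NOT 0 IMPLIES 1) IMPLIES 0) XOR (1 XOR 1)) -> 0
  row 6 [0110]: (((NOT 0 IMPLIES 0) IMPLIES 1) XOR (1 XOR 1)) -> 1
  row 7 [0111]: (((NOT 0 IMPLIES 1) IMPLIES 1) XOR (1 XOR 1)) -> 1
  row 8 [1000]: (((NOT 1 IMPLIES 0) IMPLIES 0) XOR (0 XOR 0)) -> 0
  row 9 [1001]: (((NOT 1 IMPLIES 1) IMPLIES 0) XOR (0 XOR 0)) -> 0
  row 10 [1010]: (((NOT 1 IMPLIES 0) IMPLIES 1) XOR (0 XOR 0)) -> 1
  row 11 [1011]: (((NOT 1 IMPLIES 1) IMPLIES 1) XOR (0 XOR 0)) -> 1
  row 12 [1100]: (((NOT 1 IMPLIES 0) IMPLIES 0) XOR (1 XOR 1)) -> 0
  row 13 [1101]: (((NOT 1 IMPLIES 1) IMPLIES 0) XOR (1 XOR 1)) -> 0
  row 14 [1110]: (((NOT 1 IMPLIES 0) IMPLIES 1) XOR (1 XOR 1)) -> 1
  row 15 [1111]: (((NOT 1 IMPLIES 1) IMPLIES 1) XOR (1 XOR 1)) -> 1
Full result column, 4 rows per line (P1,P2 fixed per line; P3,P4 runs 00..11 left to right):
  rows 0-3 [P1,P2=00]: 1011  = hex B
  rows 4-7 [P1,P2=01]: 1011  = hex B
  rows 8-11 [P1,P2=10]: 0011  = hex 3
  rows 12-15 [P1,P2=11]: 0011  = hex 3
Output column (row 0 .. row 15) = 1011101100110011
Output column grouped in 4s = 1011 1011 0011 0011 = 0xBB33
Convert to decimal digit by digit (value = value*16 + digit):
  B -> 11
  11*16 + 11 (B) = 187
  187*16 + 3 = 2995
  2995*16 + 3 = 47923
Decimal = 47923

47923


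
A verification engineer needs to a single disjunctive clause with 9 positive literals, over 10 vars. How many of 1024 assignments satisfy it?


Step 1: Total=2^10=1024
Step 2: Unsat when all 9 false: 2^1=2
Step 3: Sat=1024-2=1022

1022


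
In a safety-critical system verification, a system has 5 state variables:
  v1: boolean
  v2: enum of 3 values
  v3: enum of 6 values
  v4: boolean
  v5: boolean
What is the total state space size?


State space = product of domain sizes of all variables.
Domain sizes:
  v1 (boolean): 2
  v2 (enum of 3 values): 3
  v3 (enum of 6 values): 6
  v4 (boolean): 2
  v5 (boolean): 2
Product = 2 * 3 * 6 * 2 * 2 = 144

144


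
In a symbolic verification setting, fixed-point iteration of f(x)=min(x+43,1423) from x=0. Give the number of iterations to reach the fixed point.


Step 1: x=0, cap=1423, increment=43
Step 2: x grows by 43 each step until capped at 1423; fixed point is x=1423
Step 3: iterations = ceil(1423/43) = 34

34


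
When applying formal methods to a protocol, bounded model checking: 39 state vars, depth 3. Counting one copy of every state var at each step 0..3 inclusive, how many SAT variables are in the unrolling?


BMC unrolls to depth k, creating one copy of each state var for steps 0..k.
Step count = 3 + 1 = 4 (steps 0 through 3)
Vars per step = 39
Total = 39 * 4 = 156

156


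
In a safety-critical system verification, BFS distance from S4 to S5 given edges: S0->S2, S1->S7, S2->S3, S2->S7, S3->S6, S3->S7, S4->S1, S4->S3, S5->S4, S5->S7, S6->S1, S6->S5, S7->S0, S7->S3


BFS layer-by-layer from S4:
  dist 0: {S4}
  dist 1: {S1, S3}
  dist 2: {S6, S7}
  dist 3: {S0, S5}
  -> S5 reached at distance 3
Shortest path length = 3

3


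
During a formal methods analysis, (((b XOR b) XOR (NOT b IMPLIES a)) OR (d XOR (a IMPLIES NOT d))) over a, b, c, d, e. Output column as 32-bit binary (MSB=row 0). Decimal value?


Formula: (((b XOR b) XOR (NOT b IMPLIES a)) OR (d XOR (a IMPLIES NOT d))) over a, b, c, d, e (32 rows)
Evaluate each row (bits = a,b,c,d,e, MSB first):
  row 0 [00000]: (((0 XOR 0) XOR (NOT 0 IMPLIES 0)) OR (0 XOR (0 IMPLIES NOT 0))) -> 1
  row 1 [00001]: (((0 XOR 0) XOR (NOT 0 IMPLIES 0)) OR (0 XOR (0 IMPLIES NOT 0))) -> 1
  row 2 [00010]: (((0 XOR 0) XOR (NOT 0 IMPLIES 0)) OR (1 XOR (0 IMPLIES NOT 1))) -> 0
  row 3 [00011]: (((0 XOR 0) XOR (NOT 0 IMPLIES 0)) OR (1 XOR (0 IMPLIES NOT 1))) -> 0
  row 4 [00100]: (((0 XOR 0) XOR (NOT 0 IMPLIES 0)) OR (0 XOR (0 IMPLIES NOT 0))) -> 1
  row 5 [00101]: (((0 XOR 0) XOR (NOT 0 IMPLIES 0)) OR (0 XOR (0 IMPLIES NOT 0))) -> 1
  row 6 [00110]: (((0 XOR 0) XOR (NOT 0 IMPLIES 0)) OR (1 XOR (0 IMPLIES NOT 1))) -> 0
  row 7 [00111]: (((0 XOR 0) XOR (NOT 0 IMPLIES 0)) OR (1 XOR (0 IMPLIES NOT 1))) -> 0
  row 8 [01000]: (((1 XOR 1) XOR (NOT 1 IMPLIES 0)) OR (0 XOR (0 IMPLIES NOT 0))) -> 1
  row 9 [01001]: (((1 XOR 1) XOR (NOT 1 IMPLIES 0)) OR (0 XOR (0 IMPLIES NOT 0))) -> 1
  row 10 [01010]: (((1 XOR 1) XOR (NOT 1 IMPLIES 0)) OR (1 XOR (0 IMPLIES NOT 1))) -> 1
  row 11 [01011]: (((1 XOR 1) XOR (NOT 1 IMPLIES 0)) OR (1 XOR (0 IMPLIES NOT 1))) -> 1
  row 12 [01100]: (((1 XOR 1) XOR (NOT 1 IMPLIES 0)) OR (0 XOR (0 IMPLIES NOT 0))) -> 1
  row 13 [01101]: (((1 XOR 1) XOR (NOT 1 IMPLIES 0)) OR (0 XOR (0 IMPLIES NOT 0))) -> 1
  row 14 [01110]: (((1 XOR 1) XOR (NOT 1 IMPLIES 0)) OR (1 XOR (0 IMPLIES NOT 1))) -> 1
  row 15 [01111]: (((1 XOR 1) XOR (NOT 1 IMPLIES 0)) OR (1 XOR (0 IMPLIES NOT 1))) -> 1
  row 16 [10000]: (((0 XOR 0) XOR (NOT 0 IMPLIES 1)) OR (0 XOR (1 IMPLIES NOT 0))) -> 1
  row 17 [10001]: (((0 XOR 0) XOR (NOT 0 IMPLIES 1)) OR (0 XOR (1 IMPLIES NOT 0))) -> 1
  row 18 [10010]: (((0 XOR 0) XOR (NOT 0 IMPLIES 1)) OR (1 XOR (1 IMPLIES NOT 1))) -> 1
  row 19 [10011]: (((0 XOR 0) XOR (NOT 0 IMPLIES 1)) OR (1 XOR (1 IMPLIES NOT 1))) -> 1
  row 20 [10100]: (((0 XOR 0) XOR (NOT 0 IMPLIES 1)) OR (0 XOR (1 IMPLIES NOT 0))) -> 1
  row 21 [10101]: (((0 XOR 0) XOR (NOT 0 IMPLIES 1)) OR (0 XOR (1 IMPLIES NOT 0))) -> 1
  row 22 [10110]: (((0 XOR 0) XOR (NOT 0 IMPLIES 1)) OR (1 XOR (1 IMPLIES NOT 1))) -> 1
  row 23 [10111]: (((0 XOR 0) XOR (NOT 0 IMPLIES 1)) OR (1 XOR (1 IMPLIES NOT 1))) -> 1
  row 24 [11000]: (((1 XOR 1) XOR (NOT 1 IMPLIES 1)) OR (0 XOR (1 IMPLIES NOT 0))) -> 1
  row 25 [11001]: (((1 XOR 1) XOR (NOT 1 IMPLIES 1)) OR (0 XOR (1 IMPLIES NOT 0))) -> 1
  row 26 [11010]: (((1 XOR 1) XOR (NOT 1 IMPLIES 1)) OR (1 XOR (1 IMPLIES NOT 1))) -> 1
  row 27 [11011]: (((1 XOR 1) XOR (NOT 1 IMPLIES 1)) OR (1 XOR (1 IMPLIES NOT 1))) -> 1
  row 28 [11100]: (((1 XOR 1) XOR (NOT 1 IMPLIES 1)) OR (0 XOR (1 IMPLIES NOT 0))) -> 1
  row 29 [11101]: (((1 XOR 1) XOR (NOT 1 IMPLIES 1)) OR (0 XOR (1 IMPLIES NOT 0))) -> 1
  row 30 [11110]: (((1 XOR 1) XOR (NOT 1 IMPLIES 1)) OR (1 XOR (1 IMPLIES NOT 1))) -> 1
  row 31 [11111]: (((1 XOR 1) XOR (NOT 1 IMPLIES 1)) OR (1 XOR (1 IMPLIES NOT 1))) -> 1
Full result column, 4 rows per line (a,b,c fixed per line; d,e runs 00..11 left to right):
  rows 0-3 [a,b,c=000]: 1100  = hex C
  rows 4-7 [a,b,c=001]: 1100  = hex C
  rows 8-11 [a,b,c=010]: 1111  = hex F
  rows 12-15 [a,b,c=011]: 1111  = hex F
  rows 16-19 [a,b,c=100]: 1111  = hex F
  rows 20-23 [a,b,c=101]: 1111  = hex F
  rows 24-27 [a,b,c=110]: 1111  = hex F
  rows 28-31 [a,b,c=111]: 1111  = hex F
Output column (row 0 .. row 31) = 11001100111111111111111111111111
Output column grouped in 4s = 1100 1100 1111 1111 1111 1111 1111 1111 = 0xCCFFFFFF
Convert to decimal digit by digit (value = value*16 + digit):
  C -> 12
  12*16 + 12 (C) = 204
  204*16 + 15 (F) = 3279
  3279*16 + 15 (F) = 52479
  52479*16 + 15 (F) = 839679
  839679*16 + 15 (F) = 13434879
  13434879*16 + 15 (F) = 214958079
  214958079*16 + 15 (F) = 3439329279
Decimal = 3439329279

3439329279


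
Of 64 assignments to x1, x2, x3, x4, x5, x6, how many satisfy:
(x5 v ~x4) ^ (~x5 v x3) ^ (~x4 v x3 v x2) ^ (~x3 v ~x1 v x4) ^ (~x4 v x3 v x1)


CNF with 5 clauses over 6 vars (64 assignments).
An assignment satisfies CNF iff every clause has >=1 true literal.
Check each row (bits = x1,x2,x3,x4,x5,x6; clause T/F shown):
  row 0 [000000]: clauses=TTTTT -> 1
  row 1 [000001]: clauses=TTTTT -> 1
  row 2 [000010]: clauses=TFTTT -> 0
  row 3 [000011]: clauses=TFTTT -> 0
  row 4 [000100]: clauses=FTFTF -> 0
  (every remaining row is evaluated the same way; all 64 results are listed next)
Full result column, 8 rows per line (x1,x2,x3 fixed per line; x4,x5,x6 runs 000..111 left to right):
  rows 0-7 [x1,x2,x3=000]: 11000000  (ones: 2)
  rows 8-15 [x1,x2,x3=001]: 11110011  (ones: 6)
  rows 16-23 [x1,x2,x3=010]: 11000000  (ones: 2)
  rows 24-31 [x1,x2,x3=011]: 11110011  (ones: 6)
  rows 32-39 [x1,x2,x3=100]: 11000000  (ones: 2)
  rows 40-47 [x1,x2,x3=101]: 00000011  (ones: 2)
  rows 48-55 [x1,x2,x3=110]: 11000000  (ones: 2)
  rows 56-63 [x1,x2,x3=111]: 00000011  (ones: 2)
Satisfying assignments = 2+6+2+6+2+2+2+2 = 24

24


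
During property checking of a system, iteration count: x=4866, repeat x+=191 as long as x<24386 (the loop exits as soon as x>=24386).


Step 1: x goes from 4866 toward 24386 by 191; the body runs while x<24386, so iterations = ceil((bound-start)/step)
Step 2: Distance=19520
Step 3: ceil(19520/191)=103

103


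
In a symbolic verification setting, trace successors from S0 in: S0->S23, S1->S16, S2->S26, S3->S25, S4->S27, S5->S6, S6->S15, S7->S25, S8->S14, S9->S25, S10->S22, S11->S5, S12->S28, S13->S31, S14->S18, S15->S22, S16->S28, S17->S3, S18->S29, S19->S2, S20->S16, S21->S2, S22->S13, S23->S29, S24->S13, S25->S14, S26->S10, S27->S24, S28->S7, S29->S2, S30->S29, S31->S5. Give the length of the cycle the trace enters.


Trace from S0 until a state repeats:
  S0 -> S23 -> S29 -> S2 -> S26 -> S10 -> S22 -> S13 -> S31 -> S5 -> S6 -> S15 -> S22
S22 first seen at step 6, revisited at step 12.
Cycle length = 12 - 6 = 6

6


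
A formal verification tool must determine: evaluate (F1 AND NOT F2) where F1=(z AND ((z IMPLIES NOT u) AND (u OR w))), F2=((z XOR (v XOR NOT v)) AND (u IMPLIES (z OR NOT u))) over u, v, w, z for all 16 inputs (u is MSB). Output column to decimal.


F1 = (z AND ((z IMPLIES NOT u) AND (u OR w)))
F2 = ((z XOR (v XOR NOT v)) AND (u IMPLIES (z OR NOT u)))
Counterexample to F1=>F2 is where F1=1 and F2=0.
Evaluate each row (bits = u,v,w,z, MSB first):
  row 0 [0000]: F1=0 F2=1 -> F1&~F2 -> 0
  row 1 [0001]: F1=0 F2=0 -> F1&~F2 -> 0
  row 2 [0010]: F1=0 F2=1 -> F1&~F2 -> 0
  row 3 [0011]: F1=1 F2=0 -> F1&~F2 -> 1
  row 4 [0100]: F1=0 F2=1 -> F1&~F2 -> 0
  row 5 [0101]: F1=0 F2=0 -> F1&~F2 -> 0
  row 6 [0110]: F1=0 F2=1 -> F1&~F2 -> 0
  row 7 [0111]: F1=1 F2=0 -> F1&~F2 -> 1
  row 8 [1000]: F1=0 F2=0 -> F1&~F2 -> 0
  row 9 [1001]: F1=0 F2=0 -> F1&~F2 -> 0
  row 10 [1010]: F1=0 F2=0 -> F1&~F2 -> 0
  row 11 [1011]: F1=0 F2=0 -> F1&~F2 -> 0
  row 12 [1100]: F1=0 F2=0 -> F1&~F2 -> 0
  row 13 [1101]: F1=0 F2=0 -> F1&~F2 -> 0
  row 14 [1110]: F1=0 F2=0 -> F1&~F2 -> 0
  row 15 [1111]: F1=0 F2=0 -> F1&~F2 -> 0
Full result column, 4 rows per line (u,v fixed per line; w,z runs 00..11 left to right):
  rows 0-3 [u,v=00]: 0001  = hex 1
  rows 4-7 [u,v=01]: 0001  = hex 1
  rows 8-11 [u,v=10]: 0000  = hex 0
  rows 12-15 [u,v=11]: 0000  = hex 0
Counterexample vector (row 0 .. row 15) = 0001000100000000
Output column grouped in 4s = 0001 0001 0000 0000 = 0x1100
Convert to decimal digit by digit (value = value*16 + digit):
  1 -> 1
  1*16 + 1 = 17
  17*16 + 0 = 272
  272*16 + 0 = 4352
Decimal = 4352

4352


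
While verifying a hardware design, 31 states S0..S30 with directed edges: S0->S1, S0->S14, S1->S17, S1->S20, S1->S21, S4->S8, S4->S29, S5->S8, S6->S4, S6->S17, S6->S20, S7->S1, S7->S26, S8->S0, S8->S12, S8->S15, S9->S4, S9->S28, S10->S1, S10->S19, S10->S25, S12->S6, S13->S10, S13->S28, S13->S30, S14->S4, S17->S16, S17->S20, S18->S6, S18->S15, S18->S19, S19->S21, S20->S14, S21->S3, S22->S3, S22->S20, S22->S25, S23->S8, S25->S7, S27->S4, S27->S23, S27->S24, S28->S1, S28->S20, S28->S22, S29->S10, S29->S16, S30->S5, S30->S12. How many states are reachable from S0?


BFS from S0:
  layer 0: {S0}
  layer 1: {S1, S14}
  layer 2: {S4, S17, S20, S21}
  layer 3: {S3, S8, S16, S29}
  layer 4: {S10, S12, S15}
  layer 5: {S6, S19, S25}
  layer 6: {S7}
  layer 7: {S26}
Reachable set: {S0, S1, S3, S4, S6, S7, S8, S10, S12, S14, S15, S16, S17, S19, S20, S21, S25, S26, S29}
Count = 19

19


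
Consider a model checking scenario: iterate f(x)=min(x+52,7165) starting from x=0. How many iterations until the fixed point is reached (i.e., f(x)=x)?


Step 1: x=0, cap=7165, increment=52
Step 2: x grows by 52 each step until capped at 7165; fixed point is x=7165
Step 3: iterations = ceil(7165/52) = 138

138


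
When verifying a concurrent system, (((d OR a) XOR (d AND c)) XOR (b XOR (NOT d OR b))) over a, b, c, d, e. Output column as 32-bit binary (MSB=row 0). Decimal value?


Formula: (((d OR a) XOR (d AND c)) XOR (b XOR (NOT d OR b))) over a, b, c, d, e (32 rows)
Evaluate each row (bits = a,b,c,d,e, MSB first):
  row 0 [00000]: (((0 OR 0) XOR (0 AND 0)) XOR (0 XOR (NOT 0 OR 0))) -> 1
  row 1 [00001]: (((0 OR 0) XOR (0 AND 0)) XOR (0 XOR (NOT 0 OR 0))) -> 1
  row 2 [00010]: (((1 OR 0) XOR (1 AND 0)) XOR (0 XOR (NOT 1 OR 0))) -> 1
  row 3 [00011]: (((1 OR 0) XOR (1 AND 0)) XOR (0 XOR (NOT 1 OR 0))) -> 1
  row 4 [00100]: (((0 OR 0) XOR (0 AND 1)) XOR (0 XOR (NOT 0 OR 0))) -> 1
  row 5 [00101]: (((0 OR 0) XOR (0 AND 1)) XOR (0 XOR (NOT 0 OR 0))) -> 1
  row 6 [00110]: (((1 OR 0) XOR (1 AND 1)) XOR (0 XOR (NOT 1 OR 0))) -> 0
  row 7 [00111]: (((1 OR 0) XOR (1 AND 1)) XOR (0 XOR (NOT 1 OR 0))) -> 0
  row 8 [01000]: (((0 OR 0) XOR (0 AND 0)) XOR (1 XOR (NOT 0 OR 1))) -> 0
  row 9 [01001]: (((0 OR 0) XOR (0 AND 0)) XOR (1 XOR (NOT 0 OR 1))) -> 0
  row 10 [01010]: (((1 OR 0) XOR (1 AND 0)) XOR (1 XOR (NOT 1 OR 1))) -> 1
  row 11 [01011]: (((1 OR 0) XOR (1 AND 0)) XOR (1 XOR (NOT 1 OR 1))) -> 1
  row 12 [01100]: (((0 OR 0) XOR (0 AND 1)) XOR (1 XOR (NOT 0 OR 1))) -> 0
  row 13 [01101]: (((0 OR 0) XOR (0 AND 1)) XOR (1 XOR (NOT 0 OR 1))) -> 0
  row 14 [01110]: (((1 OR 0) XOR (1 AND 1)) XOR (1 XOR (NOT 1 OR 1))) -> 0
  row 15 [01111]: (((1 OR 0) XOR (1 AND 1)) XOR (1 XOR (NOT 1 OR 1))) -> 0
  row 16 [10000]: (((0 OR 1) XOR (0 AND 0)) XOR (0 XOR (NOT 0 OR 0))) -> 0
  row 17 [10001]: (((0 OR 1) XOR (0 AND 0)) XOR (0 XOR (NOT 0 OR 0))) -> 0
  row 18 [10010]: (((1 OR 1) XOR (1 AND 0)) XOR (0 XOR (NOT 1 OR 0))) -> 1
  row 19 [10011]: (((1 OR 1) XOR (1 AND 0)) XOR (0 XOR (NOT 1 OR 0))) -> 1
  row 20 [10100]: (((0 OR 1) XOR (0 AND 1)) XOR (0 XOR (NOT 0 OR 0))) -> 0
  row 21 [10101]: (((0 OR 1) XOR (0 AND 1)) XOR (0 XOR (NOT 0 OR 0))) -> 0
  row 22 [10110]: (((1 OR 1) XOR (1 AND 1)) XOR (0 XOR (NOT 1 OR 0))) -> 0
  row 23 [10111]: (((1 OR 1) XOR (1 AND 1)) XOR (0 XOR (NOT 1 OR 0))) -> 0
  row 24 [11000]: (((0 OR 1) XOR (0 AND 0)) XOR (1 XOR (NOT 0 OR 1))) -> 1
  row 25 [11001]: (((0 OR 1) XOR (0 AND 0)) XOR (1 XOR (NOT 0 OR 1))) -> 1
  row 26 [11010]: (((1 OR 1) XOR (1 AND 0)) XOR (1 XOR (NOT 1 OR 1))) -> 1
  row 27 [11011]: (((1 OR 1) XOR (1 AND 0)) XOR (1 XOR (NOT 1 OR 1))) -> 1
  row 28 [11100]: (((0 OR 1) XOR (0 AND 1)) XOR (1 XOR (NOT 0 OR 1))) -> 1
  row 29 [11101]: (((0 OR 1) XOR (0 AND 1)) XOR (1 XOR (NOT 0 OR 1))) -> 1
  row 30 [11110]: (((1 OR 1) XOR (1 AND 1)) XOR (1 XOR (NOT 1 OR 1))) -> 0
  row 31 [11111]: (((1 OR 1) XOR (1 AND 1)) XOR (1 XOR (NOT 1 OR 1))) -> 0
Full result column, 4 rows per line (a,b,c fixed per line; d,e runs 00..11 left to right):
  rows 0-3 [a,b,c=000]: 1111  = hex F
  rows 4-7 [a,b,c=001]: 1100  = hex C
  rows 8-11 [a,b,c=010]: 0011  = hex 3
  rows 12-15 [a,b,c=011]: 0000  = hex 0
  rows 16-19 [a,b,c=100]: 0011  = hex 3
  rows 20-23 [a,b,c=101]: 0000  = hex 0
  rows 24-27 [a,b,c=110]: 1111  = hex F
  rows 28-31 [a,b,c=111]: 1100  = hex C
Output column (row 0 .. row 31) = 11111100001100000011000011111100
Output column grouped in 4s = 1111 1100 0011 0000 0011 0000 1111 1100 = 0xFC3030FC
Convert to decimal digit by digit (value = value*16 + digit):
  F -> 15
  15*16 + 12 (C) = 252
  252*16 + 3 = 4035
  4035*16 + 0 = 64560
  64560*16 + 3 = 1032963
  1032963*16 + 0 = 16527408
  16527408*16 + 15 (F) = 264438543
  264438543*16 + 12 (C) = 4231016700
Decimal = 4231016700

4231016700


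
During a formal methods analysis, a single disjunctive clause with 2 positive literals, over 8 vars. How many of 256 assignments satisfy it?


Step 1: Total=2^8=256
Step 2: Unsat when all 2 false: 2^6=64
Step 3: Sat=256-64=192

192


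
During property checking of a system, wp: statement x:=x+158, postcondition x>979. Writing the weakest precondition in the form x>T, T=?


Formula: wp(x:=E, P) = P[E/x] (substitute E for x in postcondition)
Step 1: Postcondition: x>979
Step 2: Substitute x+158 for x: x+158>979
Step 3: Solve for x: x > 979-158 = 821

821


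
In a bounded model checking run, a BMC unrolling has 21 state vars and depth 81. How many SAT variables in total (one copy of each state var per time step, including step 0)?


BMC unrolls to depth k, creating one copy of each state var for steps 0..k.
Step count = 81 + 1 = 82 (steps 0 through 81)
Vars per step = 21
Total = 21 * 82 = 1722

1722


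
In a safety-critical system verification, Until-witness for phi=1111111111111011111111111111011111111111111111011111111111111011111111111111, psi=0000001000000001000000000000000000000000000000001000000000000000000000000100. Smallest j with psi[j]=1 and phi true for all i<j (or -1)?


(phi U psi) at 0: need smallest j with psi[j]=1 and phi[i]=1 for all i in [0,j).
Scan from step 0:
  step 0: phi=1, psi=0 -> continue
  step 1: phi=1, psi=0 -> continue
  step 2: phi=1, psi=0 -> continue
  step 3: phi=1, psi=0 -> continue
  step 6: psi=1 and phi held for [0,6) -> witness found
Witness step = 6

6


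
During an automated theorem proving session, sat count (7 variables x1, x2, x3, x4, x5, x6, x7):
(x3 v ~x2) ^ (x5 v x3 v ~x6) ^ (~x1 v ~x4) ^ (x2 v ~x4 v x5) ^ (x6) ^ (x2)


CNF with 6 clauses over 7 vars (128 assignments).
An assignment satisfies CNF iff every clause has >=1 true literal.
Check each row (bits = x1,x2,x3,x4,x5,x6,x7; clause T/F shown):
  row 0 [0000000]: clauses=TTTTFF -> 0
  row 1 [0000001]: clauses=TTTTFF -> 0
  row 2 [0000010]: clauses=TFTTTF -> 0
  row 3 [0000011]: clauses=TFTTTF -> 0
  row 4 [0000100]: clauses=TTTTFF -> 0
  (every remaining row is evaluated the same way; all 128 results are listed next)
Full result column, 8 rows per line (x1,x2,x3,x4 fixed per line; x5,x6,x7 runs 000..111 left to right):
  rows 0-7 [x1,x2,x3,x4=0000]: 00000000  (ones: 0)
  rows 8-15 [x1,x2,x3,x4=0001]: 00000000  (ones: 0)
  rows 16-23 [x1,x2,x3,x4=0010]: 00000000  (ones: 0)
  rows 24-31 [x1,x2,x3,x4=0011]: 00000000  (ones: 0)
  rows 32-39 [x1,x2,x3,x4=0100]: 00000000  (ones: 0)
  rows 40-47 [x1,x2,x3,x4=0101]: 00000000  (ones: 0)
  rows 48-55 [x1,x2,x3,x4=0110]: 00110011  (ones: 4)
  rows 56-63 [x1,x2,x3,x4=0111]: 00110011  (ones: 4)
  rows 64-71 [x1,x2,x3,x4=1000]: 00000000  (ones: 0)
  rows 72-79 [x1,x2,x3,x4=1001]: 00000000  (ones: 0)
  rows 80-87 [x1,x2,x3,x4=1010]: 00000000  (ones: 0)
  rows 88-95 [x1,x2,x3,x4=1011]: 00000000  (ones: 0)
  rows 96-103 [x1,x2,x3,x4=1100]: 00000000  (ones: 0)
  rows 104-111 [x1,x2,x3,x4=1101]: 00000000  (ones: 0)
  rows 112-119 [x1,x2,x3,x4=1110]: 00110011  (ones: 4)
  rows 120-127 [x1,x2,x3,x4=1111]: 00000000  (ones: 0)
Satisfying assignments = 0+0+0+0+0+0+4+4+0+0+0+0+0+0+4+0 = 12

12


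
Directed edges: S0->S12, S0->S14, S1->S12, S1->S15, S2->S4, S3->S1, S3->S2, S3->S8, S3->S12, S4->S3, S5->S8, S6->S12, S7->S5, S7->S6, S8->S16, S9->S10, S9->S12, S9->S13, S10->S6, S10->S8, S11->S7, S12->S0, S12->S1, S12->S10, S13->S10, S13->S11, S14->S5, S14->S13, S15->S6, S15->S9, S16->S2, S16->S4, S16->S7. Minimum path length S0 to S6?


BFS layer-by-layer from S0:
  dist 0: {S0}
  dist 1: {S12, S14}
  dist 2: {S1, S5, S10, S13}
  dist 3: {S6, S8, S11, S15}
  -> S6 reached at distance 3
Shortest path length = 3

3


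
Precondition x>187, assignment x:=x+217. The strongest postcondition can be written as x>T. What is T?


Formula: sp(P, x:=E) = exists old_x. (x = E[old_x/x]) AND P[old_x/x] (old_x is the value of x before the assignment; eliminate old_x by solving x = E[old_x/x] for old_x)
Step 1: Precondition P: x>187, i.e. old_x > 187
Step 2: Assignment gives x = old_x + 217, so old_x = x - 217
Step 3: Substitute into P: x - 217 > 187
Step 4: Simplify: x > 187+217 = 404

404


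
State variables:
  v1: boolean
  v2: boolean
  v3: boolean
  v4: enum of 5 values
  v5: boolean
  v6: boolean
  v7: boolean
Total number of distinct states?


State space = product of domain sizes of all variables.
Domain sizes:
  v1 (boolean): 2
  v2 (boolean): 2
  v3 (boolean): 2
  v4 (enum of 5 values): 5
  v5 (boolean): 2
  v6 (boolean): 2
  v7 (boolean): 2
Product = 2 * 2 * 2 * 5 * 2 * 2 * 2 = 320

320


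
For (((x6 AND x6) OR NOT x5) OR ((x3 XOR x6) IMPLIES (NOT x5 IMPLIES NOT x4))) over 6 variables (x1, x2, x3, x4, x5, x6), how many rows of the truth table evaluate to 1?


Formula: (((x6 AND x6) OR NOT x5) OR ((x3 XOR x6) IMPLIES (NOT x5 IMPLIES NOT x4))) over 6 vars (64 rows)
Evaluate each row (x1, x2, x3, x4, x5, x6 as bits, MSB first):
  row 0 [000000]: (((0 AND 0) OR NOT 0) OR ((0 XOR 0) IMPLIES (NOT 0 IMPLIES NOT 0))) -> 1
  row 1 [000001]: (((1 AND 1) OR NOT 0) OR ((0 XOR 1) IMPLIES (NOT 0 IMPLIES NOT 0))) -> 1
  row 2 [000010]: (((0 AND 0) OR NOT 1) OR ((0 XOR 0) IMPLIES (NOT 1 IMPLIES NOT 0))) -> 1
  row 3 [000011]: (((1 AND 1) OR NOT 1) OR ((0 XOR 1) IMPLIES (NOT 1 IMPLIES NOT 0))) -> 1
  row 4 [000100]: (((0 AND 0) OR NOT 0) OR ((0 XOR 0) IMPLIES (NOT 0 IMPLIES NOT 1))) -> 1
  (every remaining row is evaluated the same way; all 64 results are listed next)
Full result column, 8 rows per line (x1,x2,x3 fixed per line; x4,x5,x6 runs 000..111 left to right):
  rows 0-7 [x1,x2,x3=000]: 11111111  (ones: 8)
  rows 8-15 [x1,x2,x3=001]: 11111111  (ones: 8)
  rows 16-23 [x1,x2,x3=010]: 11111111  (ones: 8)
  rows 24-31 [x1,x2,x3=011]: 11111111  (ones: 8)
  rows 32-39 [x1,x2,x3=100]: 11111111  (ones: 8)
  rows 40-47 [x1,x2,x3=101]: 11111111  (ones: 8)
  rows 48-55 [x1,x2,x3=110]: 11111111  (ones: 8)
  rows 56-63 [x1,x2,x3=111]: 11111111  (ones: 8)
Count of 1-rows = 8+8+8+8+8+8+8+8 = 64

64


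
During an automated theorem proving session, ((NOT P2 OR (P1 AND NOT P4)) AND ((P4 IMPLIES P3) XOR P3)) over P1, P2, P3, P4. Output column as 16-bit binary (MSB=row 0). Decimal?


Formula: ((NOT P2 OR (P1 AND NOT P4)) AND ((P4 IMPLIES P3) XOR P3)) over P1, P2, P3, P4 (16 rows)
Evaluate each row (bits = P1,P2,P3,P4, MSB first):
  row 0 [0000]: ((NOT 0 OR (0 AND NOT 0)) AND ((0 IMPLIES 0) XOR 0)) -> 1
  row 1 [0001]: ((NOT 0 OR (0 AND NOT 1)) AND ((1 IMPLIES 0) XOR 0)) -> 0
  row 2 [0010]: ((NOT 0 OR (0 AND NOT 0)) AND ((0 IMPLIES 1) XOR 1)) -> 0
  row 3 [0011]: ((NOT 0 OR (0 AND NOT 1)) AND ((1 IMPLIES 1) XOR 1)) -> 0
  row 4 [0100]: ((NOT 1 OR (0 AND NOT 0)) AND ((0 IMPLIES 0) XOR 0)) -> 0
  row 5 [0101]: ((NOT 1 OR (0 AND NOT 1)) AND ((1 IMPLIES 0) XOR 0)) -> 0
  row 6 [0110]: ((NOT 1 OR (0 AND NOT 0)) AND ((0 IMPLIES 1) XOR 1)) -> 0
  row 7 [0111]: ((NOT 1 OR (0 AND NOT 1)) AND ((1 IMPLIES 1) XOR 1)) -> 0
  row 8 [1000]: ((NOT 0 OR (1 AND NOT 0)) AND ((0 IMPLIES 0) XOR 0)) -> 1
  row 9 [1001]: ((NOT 0 OR (1 AND NOT 1)) AND ((1 IMPLIES 0) XOR 0)) -> 0
  row 10 [1010]: ((NOT 0 OR (1 AND NOT 0)) AND ((0 IMPLIES 1) XOR 1)) -> 0
  row 11 [1011]: ((NOT 0 OR (1 AND NOT 1)) AND ((1 IMPLIES 1) XOR 1)) -> 0
  row 12 [1100]: ((NOT 1 OR (1 AND NOT 0)) AND ((0 IMPLIES 0) XOR 0)) -> 1
  row 13 [1101]: ((NOT 1 OR (1 AND NOT 1)) AND ((1 IMPLIES 0) XOR 0)) -> 0
  row 14 [1110]: ((NOT 1 OR (1 AND NOT 0)) AND ((0 IMPLIES 1) XOR 1)) -> 0
  row 15 [1111]: ((NOT 1 OR (1 AND NOT 1)) AND ((1 IMPLIES 1) XOR 1)) -> 0
Full result column, 4 rows per line (P1,P2 fixed per line; P3,P4 runs 00..11 left to right):
  rows 0-3 [P1,P2=00]: 1000  = hex 8
  rows 4-7 [P1,P2=01]: 0000  = hex 0
  rows 8-11 [P1,P2=10]: 1000  = hex 8
  rows 12-15 [P1,P2=11]: 1000  = hex 8
Output column (row 0 .. row 15) = 1000000010001000
Output column grouped in 4s = 1000 0000 1000 1000 = 0x8088
Convert to decimal digit by digit (value = value*16 + digit):
  8 -> 8
  8*16 + 0 = 128
  128*16 + 8 = 2056
  2056*16 + 8 = 32904
Decimal = 32904

32904


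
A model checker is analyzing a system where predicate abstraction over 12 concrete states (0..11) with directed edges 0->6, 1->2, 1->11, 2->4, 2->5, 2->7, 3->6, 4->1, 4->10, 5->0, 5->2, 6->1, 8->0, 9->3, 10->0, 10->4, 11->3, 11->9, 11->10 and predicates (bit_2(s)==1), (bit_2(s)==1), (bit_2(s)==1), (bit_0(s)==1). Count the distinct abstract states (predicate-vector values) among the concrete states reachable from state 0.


BFS from 0:
Concrete reachable: {0, 1, 2, 3, 4, 5, 6, 7, 9, 10, 11}
Abstract via predicates (bit_2(s)==1), (bit_2(s)==1), (bit_2(s)==1), (bit_0(s)==1):
  (0,0,0,0) <- {0, 2, 10}
  (0,0,0,1) <- {1, 3, 9, 11}
  (1,1,1,0) <- {4, 6}
  (1,1,1,1) <- {5, 7}
Distinct abstract states = 4

4


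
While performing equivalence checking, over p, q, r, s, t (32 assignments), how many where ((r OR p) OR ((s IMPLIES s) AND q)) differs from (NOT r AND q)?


F1 = ((r OR p) OR ((s IMPLIES s) AND q))
F2 = (NOT r AND q)
Evaluate both on each of 32 rows (bits = p,q,r,s,t):
  row 0 [00000]: F1=0 F2=0 -> 0
  row 1 [00001]: F1=0 F2=0 -> 0
  row 2 [00010]: F1=0 F2=0 -> 0
  row 3 [00011]: F1=0 F2=0 -> 0
  row 4 [00100]: F1=1 F2=0 (differ) -> 1
  row 5 [00101]: F1=1 F2=0 (differ) -> 1
  row 6 [00110]: F1=1 F2=0 (differ) -> 1
  row 7 [00111]: F1=1 F2=0 (differ) -> 1
  row 8 [01000]: F1=1 F2=1 -> 0
  row 9 [01001]: F1=1 F2=1 -> 0
  row 10 [01010]: F1=1 F2=1 -> 0
  row 11 [01011]: F1=1 F2=1 -> 0
  row 12 [01100]: F1=1 F2=0 (differ) -> 1
  row 13 [01101]: F1=1 F2=0 (differ) -> 1
  row 14 [01110]: F1=1 F2=0 (differ) -> 1
  row 15 [01111]: F1=1 F2=0 (differ) -> 1
  row 16 [10000]: F1=1 F2=0 (differ) -> 1
  row 17 [10001]: F1=1 F2=0 (differ) -> 1
  row 18 [10010]: F1=1 F2=0 (differ) -> 1
  row 19 [10011]: F1=1 F2=0 (differ) -> 1
  row 20 [10100]: F1=1 F2=0 (differ) -> 1
  row 21 [10101]: F1=1 F2=0 (differ) -> 1
  row 22 [10110]: F1=1 F2=0 (differ) -> 1
  row 23 [10111]: F1=1 F2=0 (differ) -> 1
  row 24 [11000]: F1=1 F2=1 -> 0
  row 25 [11001]: F1=1 F2=1 -> 0
  row 26 [11010]: F1=1 F2=1 -> 0
  row 27 [11011]: F1=1 F2=1 -> 0
  row 28 [11100]: F1=1 F2=0 (differ) -> 1
  row 29 [11101]: F1=1 F2=0 (differ) -> 1
  row 30 [11110]: F1=1 F2=0 (differ) -> 1
  row 31 [11111]: F1=1 F2=0 (differ) -> 1
Full result column, 8 rows per line (p,q fixed per line; r,s,t runs 000..111 left to right):
  rows 0-7 [p,q=00]: 00001111  (ones: 4)
  rows 8-15 [p,q=01]: 00001111  (ones: 4)
  rows 16-23 [p,q=10]: 11111111  (ones: 8)
  rows 24-31 [p,q=11]: 00001111  (ones: 4)
Disagreements = 4+4+8+4 = 20

20


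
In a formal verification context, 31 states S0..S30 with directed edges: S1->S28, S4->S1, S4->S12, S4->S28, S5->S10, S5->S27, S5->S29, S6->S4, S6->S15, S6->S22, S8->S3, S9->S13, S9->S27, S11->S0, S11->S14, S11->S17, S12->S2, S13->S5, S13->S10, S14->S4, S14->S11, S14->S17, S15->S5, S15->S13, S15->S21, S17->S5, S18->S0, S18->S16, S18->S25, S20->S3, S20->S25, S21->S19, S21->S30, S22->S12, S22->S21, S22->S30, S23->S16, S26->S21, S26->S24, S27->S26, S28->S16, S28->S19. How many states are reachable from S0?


BFS from S0:
  layer 0: {S0}
Reachable set: {S0}
Count = 1

1


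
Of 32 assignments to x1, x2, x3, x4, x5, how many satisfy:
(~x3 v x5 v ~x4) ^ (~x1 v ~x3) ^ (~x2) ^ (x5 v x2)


CNF with 4 clauses over 5 vars (32 assignments).
An assignment satisfies CNF iff every clause has >=1 true literal.
Check each row (bits = x1,x2,x3,x4,x5; clause T/F shown):
  row 0 [00000]: clauses=TTTF -> 0
  row 1 [00001]: clauses=TTTT -> 1
  row 2 [00010]: clauses=TTTF -> 0
  row 3 [00011]: clauses=TTTT -> 1
  row 4 [00100]: clauses=TTTF -> 0
  row 5 [00101]: clauses=TTTT -> 1
  row 6 [00110]: clauses=FTTF -> 0
  row 7 [00111]: clauses=TTTT -> 1
  row 8 [01000]: clauses=TTFT -> 0
  row 9 [01001]: clauses=TTFT -> 0
  row 10 [01010]: clauses=TTFT -> 0
  row 11 [01011]: clauses=TTFT -> 0
  row 12 [01100]: clauses=TTFT -> 0
  row 13 [01101]: clauses=TTFT -> 0
  row 14 [01110]: clauses=FTFT -> 0
  row 15 [01111]: clauses=TTFT -> 0
  row 16 [10000]: clauses=TTTF -> 0
  row 17 [10001]: clauses=TTTT -> 1
  row 18 [10010]: clauses=TTTF -> 0
  row 19 [10011]: clauses=TTTT -> 1
  row 20 [10100]: clauses=TFTF -> 0
  row 21 [10101]: clauses=TFTT -> 0
  row 22 [10110]: clauses=FFTF -> 0
  row 23 [10111]: clauses=TFTT -> 0
  row 24 [11000]: clauses=TTFT -> 0
  row 25 [11001]: clauses=TTFT -> 0
  row 26 [11010]: clauses=TTFT -> 0
  row 27 [11011]: clauses=TTFT -> 0
  row 28 [11100]: clauses=TFFT -> 0
  row 29 [11101]: clauses=TFFT -> 0
  row 30 [11110]: clauses=FFFT -> 0
  row 31 [11111]: clauses=TFFT -> 0
Full result column, 8 rows per line (x1,x2 fixed per line; x3,x4,x5 runs 000..111 left to right):
  rows 0-7 [x1,x2=00]: 01010101  (ones: 4)
  rows 8-15 [x1,x2=01]: 00000000  (ones: 0)
  rows 16-23 [x1,x2=10]: 01010000  (ones: 2)
  rows 24-31 [x1,x2=11]: 00000000  (ones: 0)
Satisfying assignments = 4+0+2+0 = 6

6


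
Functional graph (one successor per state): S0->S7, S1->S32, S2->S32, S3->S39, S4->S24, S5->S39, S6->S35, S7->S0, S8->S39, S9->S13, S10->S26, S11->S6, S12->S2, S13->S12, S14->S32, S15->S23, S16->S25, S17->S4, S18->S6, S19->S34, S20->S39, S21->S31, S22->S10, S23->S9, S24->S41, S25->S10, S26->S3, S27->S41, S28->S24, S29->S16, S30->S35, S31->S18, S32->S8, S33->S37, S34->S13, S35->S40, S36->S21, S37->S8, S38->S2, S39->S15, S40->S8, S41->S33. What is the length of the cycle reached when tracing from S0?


Trace from S0 until a state repeats:
  S0 -> S7 -> S0
S0 first seen at step 0, revisited at step 2.
Cycle length = 2 - 0 = 2

2


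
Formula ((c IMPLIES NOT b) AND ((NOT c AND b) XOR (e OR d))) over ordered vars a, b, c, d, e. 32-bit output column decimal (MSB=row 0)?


Formula: ((c IMPLIES NOT b) AND ((NOT c AND b) XOR (e OR d))) over a, b, c, d, e (32 rows)
Evaluate each row (bits = a,b,c,d,e, MSB first):
  row 0 [00000]: ((0 IMPLIES NOT 0) AND ((NOT 0 AND 0) XOR (0 OR 0))) -> 0
  row 1 [00001]: ((0 IMPLIES NOT 0) AND ((NOT 0 AND 0) XOR (1 OR 0))) -> 1
  row 2 [00010]: ((0 IMPLIES NOT 0) AND ((NOT 0 AND 0) XOR (0 OR 1))) -> 1
  row 3 [00011]: ((0 IMPLIES NOT 0) AND ((NOT 0 AND 0) XOR (1 OR 1))) -> 1
  row 4 [00100]: ((1 IMPLIES NOT 0) AND ((NOT 1 AND 0) XOR (0 OR 0))) -> 0
  row 5 [00101]: ((1 IMPLIES NOT 0) AND ((NOT 1 AND 0) XOR (1 OR 0))) -> 1
  row 6 [00110]: ((1 IMPLIES NOT 0) AND ((NOT 1 AND 0) XOR (0 OR 1))) -> 1
  row 7 [00111]: ((1 IMPLIES NOT 0) AND ((NOT 1 AND 0) XOR (1 OR 1))) -> 1
  row 8 [01000]: ((0 IMPLIES NOT 1) AND ((NOT 0 AND 1) XOR (0 OR 0))) -> 1
  row 9 [01001]: ((0 IMPLIES NOT 1) AND ((NOT 0 AND 1) XOR (1 OR 0))) -> 0
  row 10 [01010]: ((0 IMPLIES NOT 1) AND ((NOT 0 AND 1) XOR (0 OR 1))) -> 0
  row 11 [01011]: ((0 IMPLIES NOT 1) AND ((NOT 0 AND 1) XOR (1 OR 1))) -> 0
  row 12 [01100]: ((1 IMPLIES NOT 1) AND ((NOT 1 AND 1) XOR (0 OR 0))) -> 0
  row 13 [01101]: ((1 IMPLIES NOT 1) AND ((NOT 1 AND 1) XOR (1 OR 0))) -> 0
  row 14 [01110]: ((1 IMPLIES NOT 1) AND ((NOT 1 AND 1) XOR (0 OR 1))) -> 0
  row 15 [01111]: ((1 IMPLIES NOT 1) AND ((NOT 1 AND 1) XOR (1 OR 1))) -> 0
  row 16 [10000]: ((0 IMPLIES NOT 0) AND ((NOT 0 AND 0) XOR (0 OR 0))) -> 0
  row 17 [10001]: ((0 IMPLIES NOT 0) AND ((NOT 0 AND 0) XOR (1 OR 0))) -> 1
  row 18 [10010]: ((0 IMPLIES NOT 0) AND ((NOT 0 AND 0) XOR (0 OR 1))) -> 1
  row 19 [10011]: ((0 IMPLIES NOT 0) AND ((NOT 0 AND 0) XOR (1 OR 1))) -> 1
  row 20 [10100]: ((1 IMPLIES NOT 0) AND ((NOT 1 AND 0) XOR (0 OR 0))) -> 0
  row 21 [10101]: ((1 IMPLIES NOT 0) AND ((NOT 1 AND 0) XOR (1 OR 0))) -> 1
  row 22 [10110]: ((1 IMPLIES NOT 0) AND ((NOT 1 AND 0) XOR (0 OR 1))) -> 1
  row 23 [10111]: ((1 IMPLIES NOT 0) AND ((NOT 1 AND 0) XOR (1 OR 1))) -> 1
  row 24 [11000]: ((0 IMPLIES NOT 1) AND ((NOT 0 AND 1) XOR (0 OR 0))) -> 1
  row 25 [11001]: ((0 IMPLIES NOT 1) AND ((NOT 0 AND 1) XOR (1 OR 0))) -> 0
  row 26 [11010]: ((0 IMPLIES NOT 1) AND ((NOT 0 AND 1) XOR (0 OR 1))) -> 0
  row 27 [11011]: ((0 IMPLIES NOT 1) AND ((NOT 0 AND 1) XOR (1 OR 1))) -> 0
  row 28 [11100]: ((1 IMPLIES NOT 1) AND ((NOT 1 AND 1) XOR (0 OR 0))) -> 0
  row 29 [11101]: ((1 IMPLIES NOT 1) AND ((NOT 1 AND 1) XOR (1 OR 0))) -> 0
  row 30 [11110]: ((1 IMPLIES NOT 1) AND ((NOT 1 AND 1) XOR (0 OR 1))) -> 0
  row 31 [11111]: ((1 IMPLIES NOT 1) AND ((NOT 1 AND 1) XOR (1 OR 1))) -> 0
Full result column, 4 rows per line (a,b,c fixed per line; d,e runs 00..11 left to right):
  rows 0-3 [a,b,c=000]: 0111  = hex 7
  rows 4-7 [a,b,c=001]: 0111  = hex 7
  rows 8-11 [a,b,c=010]: 1000  = hex 8
  rows 12-15 [a,b,c=011]: 0000  = hex 0
  rows 16-19 [a,b,c=100]: 0111  = hex 7
  rows 20-23 [a,b,c=101]: 0111  = hex 7
  rows 24-27 [a,b,c=110]: 1000  = hex 8
  rows 28-31 [a,b,c=111]: 0000  = hex 0
Output column (row 0 .. row 31) = 01110111100000000111011110000000
Output column grouped in 4s = 0111 0111 1000 0000 0111 0111 1000 0000 = 0x77807780
Convert to decimal digit by digit (value = value*16 + digit):
  7 -> 7
  7*16 + 7 = 119
  119*16 + 8 = 1912
  1912*16 + 0 = 30592
  30592*16 + 7 = 489479
  489479*16 + 7 = 7831671
  7831671*16 + 8 = 125306744
  125306744*16 + 0 = 2004907904
Decimal = 2004907904

2004907904


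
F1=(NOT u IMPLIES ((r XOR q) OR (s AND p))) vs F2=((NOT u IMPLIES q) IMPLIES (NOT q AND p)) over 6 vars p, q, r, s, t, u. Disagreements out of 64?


F1 = (NOT u IMPLIES ((r XOR q) OR (s AND p)))
F2 = ((NOT u IMPLIES q) IMPLIES (NOT q AND p))
Evaluate both on each of 64 rows (bits = p,q,r,s,t,u):
  row 0 [000000]: F1=0 F2=1 (differ) -> 1
  row 1 [000001]: F1=1 F2=0 (differ) -> 1
  row 2 [000010]: F1=0 F2=1 (differ) -> 1
  row 3 [000011]: F1=1 F2=0 (differ) -> 1
  row 4 [000100]: F1=0 F2=1 (differ) -> 1
  (every remaining row is evaluated the same way; all 64 results are listed next)
Full result column, 8 rows per line (p,q,r fixed per line; s,t,u runs 000..111 left to right):
  rows 0-7 [p,q,r=000]: 11111111  (ones: 8)
  rows 8-15 [p,q,r=001]: 01010101  (ones: 4)
  rows 16-23 [p,q,r=010]: 11111111  (ones: 8)
  rows 24-31 [p,q,r=011]: 01010101  (ones: 4)
  rows 32-39 [p,q,r=100]: 10100000  (ones: 2)
  rows 40-47 [p,q,r=101]: 00000000  (ones: 0)
  rows 48-55 [p,q,r=110]: 11111111  (ones: 8)
  rows 56-63 [p,q,r=111]: 01011111  (ones: 6)
Disagreements = 8+4+8+4+2+0+8+6 = 40

40


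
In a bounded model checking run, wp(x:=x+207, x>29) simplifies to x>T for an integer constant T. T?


Formula: wp(x:=E, P) = P[E/x] (substitute E for x in postcondition)
Step 1: Postcondition: x>29
Step 2: Substitute x+207 for x: x+207>29
Step 3: Solve for x: x > 29-207 = -178

-178
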